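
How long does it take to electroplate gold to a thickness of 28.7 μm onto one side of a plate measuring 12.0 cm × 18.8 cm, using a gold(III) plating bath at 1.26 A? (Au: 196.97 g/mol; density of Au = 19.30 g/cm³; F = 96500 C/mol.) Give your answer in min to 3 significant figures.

Plated area = 12.0 × 18.8 = 225.6 cm²
Volume = 225.6 × 28.7×10⁻⁴ cm = 0.6475 cm³
m(Au) = 0.6475 × 19.30 = 12.50 g
n(Au) = 12.50 / 196.97 = 0.06346 mol; n(e⁻) = 3 × 0.06346 = 0.1904 mol
Q = 0.1904 × 96500 = 18370 C
t = 18370 / 1.26 = 14580 s = 243 min

243 min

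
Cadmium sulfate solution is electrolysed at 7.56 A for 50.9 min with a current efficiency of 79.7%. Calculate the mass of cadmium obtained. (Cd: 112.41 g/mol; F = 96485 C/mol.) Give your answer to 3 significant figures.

Q = 7.56 × 3054 = 23090 C
n(e⁻) = 23090 / 96485 = 0.2393 mol
Cd²⁺ + 2e⁻ → Cd, so theoretical m(Cd) = 0.1197 × 112.41 = 13.46 g
Actual mass = 79.7% × 13.46 = 10.7 g

10.7 g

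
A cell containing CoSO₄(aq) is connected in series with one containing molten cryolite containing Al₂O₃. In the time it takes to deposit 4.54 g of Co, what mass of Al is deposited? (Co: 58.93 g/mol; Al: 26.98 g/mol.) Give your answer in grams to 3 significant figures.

1.39 g

n(Co) = 4.54 / 58.93 = 0.07704 mol
Co²⁺ + 2e⁻ → Co, so n(e⁻) = 2 × 0.07704 = 0.1541 mol
Same current for the same time ⇒ same n(e⁻) = 0.1541 mol in both cells.
Al³⁺ + 3e⁻ → Al, so n(Al) = 0.1541 / 3 = 0.05137 mol
m(Al) = 0.05137 × 26.98 = 1.39 g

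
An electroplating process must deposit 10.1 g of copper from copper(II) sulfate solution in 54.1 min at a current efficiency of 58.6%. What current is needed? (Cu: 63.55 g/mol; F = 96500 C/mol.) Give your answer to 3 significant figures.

n(Cu) = 10.1 / 63.55 = 0.1589 mol
Cu²⁺ + 2e⁻ → Cu, so n(e⁻) = 2 × 0.1589 = 0.3178 mol
Q = 0.3178 × 96500 / 0.586 = 52330 C
I = Q / t = 52330 / 3246 s = 16.1 A

16.1 A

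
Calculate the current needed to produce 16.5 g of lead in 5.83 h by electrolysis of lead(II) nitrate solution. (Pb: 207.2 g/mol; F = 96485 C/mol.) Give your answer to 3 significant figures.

n(Pb) = 16.5 / 207.2 = 0.07963 mol
Pb²⁺ + 2e⁻ → Pb, so n(e⁻) = 2 × 0.07963 = 0.1593 mol
Q = 0.1593 × 96485 = 15370 C
I = Q / t = 15370 / 20988 s = 0.732 A

0.732 A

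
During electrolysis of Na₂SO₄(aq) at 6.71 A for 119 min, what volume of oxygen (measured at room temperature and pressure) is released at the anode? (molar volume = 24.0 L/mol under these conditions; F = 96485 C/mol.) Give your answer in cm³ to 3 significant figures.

Charge passed = 6.71 × 7140 = 47910 C
Moles of electrons = 47910 / 96485 = 0.4966 mol
2H₂O → O₂ + 4H⁺ + 4e⁻, so n(O₂) = 0.4966 / 4 = 0.1242 mol
V = 0.1242 × 24.0 = 2.981 L
= 2980 cm³

2980 cm³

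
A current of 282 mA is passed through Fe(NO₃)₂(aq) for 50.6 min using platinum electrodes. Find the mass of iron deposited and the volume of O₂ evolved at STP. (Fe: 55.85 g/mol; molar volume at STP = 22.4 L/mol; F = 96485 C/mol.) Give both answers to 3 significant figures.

0.248 g Fe; 0.0497 L O₂

Q = 0.282 × 3036 = 856.2 C; n(e⁻) = 856.2 / 96485 = 0.008874 mol
Cathode: Fe²⁺ + 2e⁻ → Fe → n(Fe) = 0.008874/2 = 0.004437 mol → 0.248 g
Anode: 2H₂O → O₂ + 4H⁺ + 4e⁻ → n(O₂) = 0.008874/4 = 0.002219 mol → 0.0497 L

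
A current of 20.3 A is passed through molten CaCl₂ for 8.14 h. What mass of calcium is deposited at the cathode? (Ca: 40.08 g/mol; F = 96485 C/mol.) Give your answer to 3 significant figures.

Charge passed = 20.3 × 29304 = 5.949×10^5 C
n(e⁻) = Q/F = 5.949×10^5/96485 = 6.166 mol
Ca²⁺ + 2e⁻ → Ca, so n(Ca) = 6.166 / 2 = 3.083 mol
m = 3.083 × 40.08 = 124 g

124 g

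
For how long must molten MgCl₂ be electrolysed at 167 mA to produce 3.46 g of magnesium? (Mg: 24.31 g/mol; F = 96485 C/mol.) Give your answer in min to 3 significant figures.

n(Mg) = 3.46 / 24.31 = 0.1423 mol
Mg²⁺ + 2e⁻ → Mg, so n(e⁻) = 2 × 0.1423 = 0.2846 mol
Q = 0.2846 × 96485 = 27460 C
t = Q / I = 27460 / 0.167 = 1.644×10^5 s = 2740 min

2740 min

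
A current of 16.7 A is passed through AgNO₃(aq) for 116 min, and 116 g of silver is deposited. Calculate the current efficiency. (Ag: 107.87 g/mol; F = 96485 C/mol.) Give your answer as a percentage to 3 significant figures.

89.3%

Q = 16.7 × 6960 = 1.162×10^5 C
n(e⁻) = 1.162×10^5 / 96485 = 1.204 mol
Ag⁺ + e⁻ → Ag, so theoretical n(Ag) = 1.204 mol → 129.9 g
Efficiency = 116 / 129.9 = 0.8930 = 89.3%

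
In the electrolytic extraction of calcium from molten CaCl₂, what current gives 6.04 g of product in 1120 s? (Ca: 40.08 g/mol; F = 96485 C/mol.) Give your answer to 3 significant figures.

n(Ca) = 6.04 / 40.08 = 0.1507 mol
Ca²⁺ + 2e⁻ → Ca, so n(e⁻) = 2 × 0.1507 = 0.3014 mol
Q = 0.3014 × 96485 = 29080 C
I = Q / t = 29080 / 1120 s = 26.0 A

26.0 A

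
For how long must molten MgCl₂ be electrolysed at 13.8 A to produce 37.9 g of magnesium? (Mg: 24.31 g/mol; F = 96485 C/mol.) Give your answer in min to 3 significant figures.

363 min

n(Mg) = 37.9 / 24.31 = 1.559 mol
Mg²⁺ + 2e⁻ → Mg, so n(e⁻) = 2 × 1.559 = 3.118 mol
Q = 3.118 × 96485 = 3.008×10^5 C
t = Q / I = 3.008×10^5 / 13.8 = 21800 s = 363 min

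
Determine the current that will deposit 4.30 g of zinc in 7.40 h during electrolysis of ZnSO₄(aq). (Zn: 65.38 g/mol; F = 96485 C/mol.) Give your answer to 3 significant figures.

n(Zn) = 4.30 / 65.38 = 0.06577 mol
Zn²⁺ + 2e⁻ → Zn, so n(e⁻) = 2 × 0.06577 = 0.1315 mol
Q = 0.1315 × 96485 = 12690 C
I = Q / t = 12690 / 26640 s = 0.476 A

0.476 A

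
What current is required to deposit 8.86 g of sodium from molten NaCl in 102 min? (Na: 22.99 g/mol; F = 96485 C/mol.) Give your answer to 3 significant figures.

n(Na) = 8.86 / 22.99 = 0.3854 mol
Na⁺ + e⁻ → Na, so n(e⁻) = 0.3854 mol
Q = 0.3854 × 96485 = 37190 C
I = Q / t = 37190 / 6120 s = 6.08 A

6.08 A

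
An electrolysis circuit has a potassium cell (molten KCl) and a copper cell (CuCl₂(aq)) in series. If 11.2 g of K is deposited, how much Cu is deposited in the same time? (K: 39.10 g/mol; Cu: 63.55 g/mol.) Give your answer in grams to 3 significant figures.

9.10 g

n(K) = 11.2 / 39.10 = 0.2864 mol
K⁺ + e⁻ → K, so n(e⁻) = 0.2864 mol
Same current for the same time ⇒ same n(e⁻) = 0.2864 mol in both cells.
Cu²⁺ + 2e⁻ → Cu, so n(Cu) = 0.2864 / 2 = 0.1432 mol
m(Cu) = 0.1432 × 63.55 = 9.10 g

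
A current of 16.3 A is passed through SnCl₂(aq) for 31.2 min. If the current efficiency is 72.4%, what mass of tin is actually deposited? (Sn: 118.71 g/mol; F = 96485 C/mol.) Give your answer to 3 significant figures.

13.6 g

Q = 16.3 × 1872 = 30510 C
n(e⁻) = 30510 / 96485 = 0.3162 mol
Sn²⁺ + 2e⁻ → Sn, so theoretical m(Sn) = 0.1581 × 118.71 = 18.77 g
Actual mass = 72.4% × 18.77 = 13.6 g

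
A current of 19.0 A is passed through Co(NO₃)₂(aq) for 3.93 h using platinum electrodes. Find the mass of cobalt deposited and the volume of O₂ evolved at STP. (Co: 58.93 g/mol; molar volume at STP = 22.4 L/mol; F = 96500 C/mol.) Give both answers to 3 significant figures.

Q = 19.0 × 14148 = 2.688×10^5 C; n(e⁻) = 2.688×10^5 / 96500 = 2.785 mol
Cathode: Co²⁺ + 2e⁻ → Co → n(Co) = 2.785/2 = 1.393 mol → 82.1 g
Anode: 2H₂O → O₂ + 4H⁺ + 4e⁻ → n(O₂) = 2.785/4 = 0.6963 mol → 15.6 L

82.1 g Co; 15.6 L O₂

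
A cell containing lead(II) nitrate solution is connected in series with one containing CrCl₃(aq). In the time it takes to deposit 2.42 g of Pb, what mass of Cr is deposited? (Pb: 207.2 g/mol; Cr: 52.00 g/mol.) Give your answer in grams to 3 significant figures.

n(Pb) = 2.42 / 207.2 = 0.01168 mol
Pb²⁺ + 2e⁻ → Pb, so n(e⁻) = 2 × 0.01168 = 0.02336 mol
In series, the same 0.02336 mol of electrons flows through the second cell.
Cr³⁺ + 3e⁻ → Cr, so n(Cr) = 0.02336 / 3 = 0.007787 mol
m(Cr) = 0.007787 × 52.00 = 0.405 g

0.405 g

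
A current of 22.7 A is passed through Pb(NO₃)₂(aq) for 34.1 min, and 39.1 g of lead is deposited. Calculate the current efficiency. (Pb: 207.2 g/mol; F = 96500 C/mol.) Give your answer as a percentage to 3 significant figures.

78.4%

Q = 22.7 × 2046 = 46440 C
n(e⁻) = 46440 / 96500 = 0.4812 mol
Pb²⁺ + 2e⁻ → Pb, so theoretical n(Pb) = 0.2406 mol → 49.85 g
Efficiency = 39.1 / 49.85 = 0.7844 = 78.4%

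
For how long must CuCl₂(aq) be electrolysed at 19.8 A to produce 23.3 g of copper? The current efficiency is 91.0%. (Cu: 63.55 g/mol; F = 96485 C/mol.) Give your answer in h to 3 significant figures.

1.09 h

n(Cu) = 23.3 / 63.55 = 0.3666 mol
Cu²⁺ + 2e⁻ → Cu, so n(e⁻) = 2 × 0.3666 = 0.7332 mol
Q = 0.7332 × 96485 / 0.910 = 77740 C
t = Q / I = 77740 / 19.8 = 3926 s = 1.09 h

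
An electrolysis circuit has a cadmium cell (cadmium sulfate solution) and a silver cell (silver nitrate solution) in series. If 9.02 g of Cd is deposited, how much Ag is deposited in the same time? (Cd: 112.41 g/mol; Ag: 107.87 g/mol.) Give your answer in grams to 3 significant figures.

n(Cd) = 9.02 / 112.41 = 0.08024 mol
Cd²⁺ + 2e⁻ → Cd, so n(e⁻) = 2 × 0.08024 = 0.1605 mol
Same current for the same time ⇒ same n(e⁻) = 0.1605 mol in both cells.
Ag⁺ + e⁻ → Ag, so n(Ag) = 0.1605 mol
m(Ag) = 0.1605 × 107.87 = 17.3 g

17.3 g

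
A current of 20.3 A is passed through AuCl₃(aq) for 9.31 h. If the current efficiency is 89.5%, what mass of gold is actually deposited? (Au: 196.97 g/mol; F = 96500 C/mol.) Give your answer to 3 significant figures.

Q = 20.3 × 33516 = 6.804×10^5 C
n(e⁻) = 6.804×10^5 / 96500 = 7.051 mol
Au³⁺ + 3e⁻ → Au, so theoretical m(Au) = 2.350 × 196.97 = 462.9 g
Actual mass = 89.5% × 462.9 = 414 g

414 g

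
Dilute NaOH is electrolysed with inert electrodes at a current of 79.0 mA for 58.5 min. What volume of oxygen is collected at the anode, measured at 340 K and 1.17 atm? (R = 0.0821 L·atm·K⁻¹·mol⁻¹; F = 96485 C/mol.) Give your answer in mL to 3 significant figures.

17.1 mL

Q = It = 0.0790 × 3510 = 277.3 C
Moles of electrons = 277.3 / 96485 = 0.002874 mol
2H₂O → O₂ + 4H⁺ + 4e⁻, so n(O₂) = 0.002874 / 4 = 7.185×10^-4 mol
V = nRT/P = 7.185×10^-4 × 0.0821 × 340 / 1.17 = 0.01714 L
= 17.1 mL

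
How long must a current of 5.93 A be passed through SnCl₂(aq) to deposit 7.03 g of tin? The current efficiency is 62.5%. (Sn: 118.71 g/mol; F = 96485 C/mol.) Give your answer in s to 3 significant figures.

3080 s

n(Sn) = 7.03 / 118.71 = 0.05922 mol
Sn²⁺ + 2e⁻ → Sn, so n(e⁻) = 2 × 0.05922 = 0.1184 mol
Q = 0.1184 × 96485 / 0.625 = 18280 C
t = Q / I = 18280 / 5.93 = 3083 s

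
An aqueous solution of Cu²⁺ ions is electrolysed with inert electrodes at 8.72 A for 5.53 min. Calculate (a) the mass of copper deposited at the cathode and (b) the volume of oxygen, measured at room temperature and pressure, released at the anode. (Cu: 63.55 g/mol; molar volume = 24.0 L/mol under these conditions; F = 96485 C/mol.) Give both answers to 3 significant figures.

0.953 g Cu; 0.180 L O₂

Q = 8.72 × 331.8 = 2893 C; n(e⁻) = 2893 / 96485 = 0.02998 mol
Cathode: Cu²⁺ + 2e⁻ → Cu → n(Cu) = 0.02998/2 = 0.01499 mol → 0.953 g
Anode: 2H₂O → O₂ + 4H⁺ + 4e⁻ → n(O₂) = 0.02998/4 = 0.007495 mol → 0.180 L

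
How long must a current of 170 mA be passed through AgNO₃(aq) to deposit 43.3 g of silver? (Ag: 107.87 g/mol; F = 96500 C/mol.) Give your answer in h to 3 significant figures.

n(Ag) = 43.3 / 107.87 = 0.4014 mol
Ag⁺ + e⁻ → Ag, so n(e⁻) = 0.4014 mol
Q = 0.4014 × 96500 = 38740 C
t = Q / I = 38740 / 0.170 = 2.279×10^5 s = 63.3 h

63.3 h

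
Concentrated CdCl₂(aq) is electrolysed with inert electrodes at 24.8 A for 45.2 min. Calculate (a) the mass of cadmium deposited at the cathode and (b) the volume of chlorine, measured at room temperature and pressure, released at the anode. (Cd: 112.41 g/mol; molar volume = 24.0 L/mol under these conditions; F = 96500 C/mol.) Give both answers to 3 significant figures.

39.2 g Cd; 8.36 L Cl₂

Q = 24.8 × 2712 = 67260 C; n(e⁻) = 67260 / 96500 = 0.6970 mol
Cathode: Cd²⁺ + 2e⁻ → Cd → n(Cd) = 0.6970/2 = 0.3485 mol → 39.2 g
Anode: 2Cl⁻ → Cl₂ + 2e⁻ → n(Cl₂) = 0.6970/2 = 0.3485 mol → 8.36 L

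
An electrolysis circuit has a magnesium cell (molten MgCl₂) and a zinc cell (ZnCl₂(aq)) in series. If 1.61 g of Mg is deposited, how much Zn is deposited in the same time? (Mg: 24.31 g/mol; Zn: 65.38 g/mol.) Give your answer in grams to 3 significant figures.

4.33 g

n(Mg) = 1.61 / 24.31 = 0.06623 mol
Mg²⁺ + 2e⁻ → Mg, so n(e⁻) = 2 × 0.06623 = 0.1325 mol
The cells are in series, so the same charge (and hence the same n(e⁻) = 0.1325 mol) passes through both.
Zn²⁺ + 2e⁻ → Zn, so n(Zn) = 0.1325 / 2 = 0.06625 mol
m(Zn) = 0.06625 × 65.38 = 4.33 g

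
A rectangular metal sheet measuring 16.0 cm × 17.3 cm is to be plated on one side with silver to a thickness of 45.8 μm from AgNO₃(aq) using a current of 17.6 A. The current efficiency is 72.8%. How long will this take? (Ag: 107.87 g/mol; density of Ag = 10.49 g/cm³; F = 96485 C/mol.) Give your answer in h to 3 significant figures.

Plated area = 16.0 × 17.3 = 276.8 cm²
Volume = 276.8 × 45.8×10⁻⁴ cm = 1.268 cm³
m(Ag) = 1.268 × 10.49 = 13.30 g
n(Ag) = 13.30 / 107.87 = 0.1233 mol; n(e⁻) = 0.1233 mol
Q = 0.1233 × 96485 / 0.728 = 16340 C
t = 16340 / 17.6 = 928.4 s = 0.258 h

0.258 h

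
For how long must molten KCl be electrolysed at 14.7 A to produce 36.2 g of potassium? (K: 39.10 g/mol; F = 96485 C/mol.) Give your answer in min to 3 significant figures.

101 min

n(K) = 36.2 / 39.10 = 0.9258 mol
K⁺ + e⁻ → K, so n(e⁻) = 0.9258 mol
Q = 0.9258 × 96485 = 89330 C
t = Q / I = 89330 / 14.7 = 6077 s = 101 min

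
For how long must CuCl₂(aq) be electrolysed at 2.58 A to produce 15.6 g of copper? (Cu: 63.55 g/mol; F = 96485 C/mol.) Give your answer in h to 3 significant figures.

n(Cu) = 15.6 / 63.55 = 0.2455 mol
Cu²⁺ + 2e⁻ → Cu, so n(e⁻) = 2 × 0.2455 = 0.4910 mol
Q = 0.4910 × 96485 = 47370 C
t = Q / I = 47370 / 2.58 = 18360 s = 5.10 h

5.10 h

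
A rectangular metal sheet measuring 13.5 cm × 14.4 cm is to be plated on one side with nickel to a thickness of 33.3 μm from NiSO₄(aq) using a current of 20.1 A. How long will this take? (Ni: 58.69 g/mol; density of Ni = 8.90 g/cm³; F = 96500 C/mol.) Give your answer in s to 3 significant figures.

Plated area = 13.5 × 14.4 = 194.4 cm²
Volume = 194.4 × 33.3×10⁻⁴ cm = 0.6474 cm³
m(Ni) = 0.6474 × 8.90 = 5.762 g
n(Ni) = 5.762 / 58.69 = 0.09818 mol; n(e⁻) = 2 × 0.09818 = 0.1964 mol
Q = 0.1964 × 96500 = 18950 C
t = 18950 / 20.1 = 942.8 s

943 s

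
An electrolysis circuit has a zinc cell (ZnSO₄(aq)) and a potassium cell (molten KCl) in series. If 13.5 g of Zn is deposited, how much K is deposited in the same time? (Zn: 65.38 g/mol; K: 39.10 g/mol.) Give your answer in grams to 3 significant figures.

n(Zn) = 13.5 / 65.38 = 0.2065 mol
Zn²⁺ + 2e⁻ → Zn, so n(e⁻) = 2 × 0.2065 = 0.4130 mol
Same current for the same time ⇒ same n(e⁻) = 0.4130 mol in both cells.
K⁺ + e⁻ → K, so n(K) = 0.4130 mol
m(K) = 0.4130 × 39.10 = 16.1 g

16.1 g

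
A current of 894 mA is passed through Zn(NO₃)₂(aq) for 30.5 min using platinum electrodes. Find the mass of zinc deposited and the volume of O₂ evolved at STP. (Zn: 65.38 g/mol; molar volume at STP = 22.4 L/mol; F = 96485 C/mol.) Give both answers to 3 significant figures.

Q = 0.894 × 1830 = 1636 C; n(e⁻) = 1636 / 96485 = 0.01696 mol
Cathode: Zn²⁺ + 2e⁻ → Zn → n(Zn) = 0.01696/2 = 0.008480 mol → 0.554 g
Anode: 2H₂O → O₂ + 4H⁺ + 4e⁻ → n(O₂) = 0.01696/4 = 0.004240 mol → 0.0950 L

0.554 g Zn; 0.0950 L O₂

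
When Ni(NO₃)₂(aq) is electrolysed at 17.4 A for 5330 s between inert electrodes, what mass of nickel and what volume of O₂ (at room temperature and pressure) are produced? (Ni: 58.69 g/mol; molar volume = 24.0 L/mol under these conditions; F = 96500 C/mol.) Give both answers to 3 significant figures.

Q = 17.4 × 5330 = 92740 C; n(e⁻) = 92740 / 96500 = 0.9610 mol
Cathode: Ni²⁺ + 2e⁻ → Ni → n(Ni) = 0.9610/2 = 0.4805 mol → 28.2 g
Anode: 2H₂O → O₂ + 4H⁺ + 4e⁻ → n(O₂) = 0.9610/4 = 0.2403 mol → 5.77 L

28.2 g Ni; 5.77 L O₂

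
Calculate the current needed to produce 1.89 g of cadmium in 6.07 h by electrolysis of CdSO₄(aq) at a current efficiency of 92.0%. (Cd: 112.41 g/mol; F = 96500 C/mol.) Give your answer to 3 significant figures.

0.161 A

n(Cd) = 1.89 / 112.41 = 0.01681 mol
Cd²⁺ + 2e⁻ → Cd, so n(e⁻) = 2 × 0.01681 = 0.03362 mol
Q = 0.03362 × 96500 / 0.920 = 3526 C
I = Q / t = 3526 / 21852 s = 0.161 A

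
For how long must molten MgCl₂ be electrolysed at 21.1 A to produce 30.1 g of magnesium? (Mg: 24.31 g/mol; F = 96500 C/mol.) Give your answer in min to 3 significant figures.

n(Mg) = 30.1 / 24.31 = 1.238 mol
Mg²⁺ + 2e⁻ → Mg, so n(e⁻) = 2 × 1.238 = 2.476 mol
Q = 2.476 × 96500 = 2.389×10^5 C
t = Q / I = 2.389×10^5 / 21.1 = 11320 s = 189 min

189 min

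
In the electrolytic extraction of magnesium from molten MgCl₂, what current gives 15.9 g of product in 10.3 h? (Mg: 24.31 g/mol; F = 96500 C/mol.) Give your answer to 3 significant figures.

3.40 A

n(Mg) = 15.9 / 24.31 = 0.6541 mol
Mg²⁺ + 2e⁻ → Mg, so n(e⁻) = 2 × 0.6541 = 1.308 mol
Q = 1.308 × 96500 = 1.262×10^5 C
I = Q / t = 1.262×10^5 / 37080 s = 3.40 A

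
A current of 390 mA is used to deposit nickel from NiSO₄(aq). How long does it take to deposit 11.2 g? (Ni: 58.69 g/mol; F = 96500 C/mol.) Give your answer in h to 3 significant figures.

26.2 h

n(Ni) = 11.2 / 58.69 = 0.1908 mol
Ni²⁺ + 2e⁻ → Ni, so n(e⁻) = 2 × 0.1908 = 0.3816 mol
Q = 0.3816 × 96500 = 36820 C
t = Q / I = 36820 / 0.390 = 94410 s = 26.2 h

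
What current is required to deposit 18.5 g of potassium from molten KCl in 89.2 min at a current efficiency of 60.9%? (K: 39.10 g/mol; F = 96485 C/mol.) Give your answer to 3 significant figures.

14.0 A

n(K) = 18.5 / 39.10 = 0.4731 mol
K⁺ + e⁻ → K, so n(e⁻) = 0.4731 mol
Q = 0.4731 × 96485 / 0.609 = 74950 C
I = Q / t = 74950 / 5352 s = 14.0 A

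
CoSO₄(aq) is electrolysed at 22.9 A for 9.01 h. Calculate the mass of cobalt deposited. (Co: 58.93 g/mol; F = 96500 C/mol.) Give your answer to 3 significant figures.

Q = 22.9 A × 32436 s = 7.428×10^5 C
n(e⁻) = 7.428×10^5 / 96500 = 7.697 mol
Co²⁺ + 2e⁻ → Co, so n(Co) = 7.697 / 2 = 3.849 mol
m = 3.849 × 58.93 = 227 g

227 g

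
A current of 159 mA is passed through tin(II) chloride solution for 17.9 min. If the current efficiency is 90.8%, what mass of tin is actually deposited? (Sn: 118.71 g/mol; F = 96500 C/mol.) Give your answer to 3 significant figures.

Q = 0.159 × 1074 = 170.8 C
n(e⁻) = 170.8 / 96500 = 0.001770 mol
Sn²⁺ + 2e⁻ → Sn, so theoretical m(Sn) = 8.850×10^-4 × 118.71 = 0.1051 g
Actual mass = 90.8% × 0.1051 = 0.0954 g

0.0954 g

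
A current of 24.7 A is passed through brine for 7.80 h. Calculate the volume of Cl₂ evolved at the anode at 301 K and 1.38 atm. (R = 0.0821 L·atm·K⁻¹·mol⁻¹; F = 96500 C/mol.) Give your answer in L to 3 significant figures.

Charge passed = 24.7 × 28080 = 6.936×10^5 C
n(e⁻) = Q/F = 6.936×10^5/96500 = 7.188 mol
2Cl⁻ → Cl₂ + 2e⁻, so n(Cl₂) = 7.188 / 2 = 3.594 mol
V = nRT/P = 3.594 × 0.0821 × 301 / 1.38 = 64.36 L

64.4 L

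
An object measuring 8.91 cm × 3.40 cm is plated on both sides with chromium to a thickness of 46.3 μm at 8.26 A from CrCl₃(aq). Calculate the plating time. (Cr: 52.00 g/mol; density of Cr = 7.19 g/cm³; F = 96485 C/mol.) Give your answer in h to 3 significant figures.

0.378 h

Plated area = 2 × 8.91 × 3.40 = 60.59 cm²
Volume = 60.59 × 46.3×10⁻⁴ cm = 0.2805 cm³
m(Cr) = 0.2805 × 7.19 = 2.017 g
n(Cr) = 2.017 / 52.00 = 0.03879 mol; n(e⁻) = 3 × 0.03879 = 0.1164 mol
Q = 0.1164 × 96485 = 11230 C
t = 11230 / 8.26 = 1360 s = 0.378 h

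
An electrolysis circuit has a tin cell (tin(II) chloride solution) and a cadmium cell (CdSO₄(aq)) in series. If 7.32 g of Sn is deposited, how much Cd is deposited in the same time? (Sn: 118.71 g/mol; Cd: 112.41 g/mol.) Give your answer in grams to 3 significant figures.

n(Sn) = 7.32 / 118.71 = 0.06166 mol
Sn²⁺ + 2e⁻ → Sn, so n(e⁻) = 2 × 0.06166 = 0.1233 mol
The cells are in series, so the same charge (and hence the same n(e⁻) = 0.1233 mol) passes through both.
Cd²⁺ + 2e⁻ → Cd, so n(Cd) = 0.1233 / 2 = 0.06165 mol
m(Cd) = 0.06165 × 112.41 = 6.93 g

6.93 g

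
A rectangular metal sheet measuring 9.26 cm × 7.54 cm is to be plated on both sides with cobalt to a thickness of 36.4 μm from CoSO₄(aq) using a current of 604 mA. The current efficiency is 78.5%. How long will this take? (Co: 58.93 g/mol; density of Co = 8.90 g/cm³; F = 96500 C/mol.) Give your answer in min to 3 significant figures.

521 min

Plated area = 2 × 9.26 × 7.54 = 139.6 cm²
Volume = 139.6 × 36.4×10⁻⁴ cm = 0.5081 cm³
m(Co) = 0.5081 × 8.90 = 4.522 g
n(Co) = 4.522 / 58.93 = 0.07674 mol; n(e⁻) = 2 × 0.07674 = 0.1535 mol
Q = 0.1535 × 96500 / 0.785 = 18870 C
t = 18870 / 0.604 = 31240 s = 521 min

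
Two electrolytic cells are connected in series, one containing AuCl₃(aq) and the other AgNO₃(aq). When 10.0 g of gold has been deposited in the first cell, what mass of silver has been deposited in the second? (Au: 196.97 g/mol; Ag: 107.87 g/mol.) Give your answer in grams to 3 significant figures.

16.4 g

n(Au) = 10.0 / 196.97 = 0.05077 mol
Au³⁺ + 3e⁻ → Au, so n(e⁻) = 3 × 0.05077 = 0.1523 mol
In series, the same 0.1523 mol of electrons flows through the second cell.
Ag⁺ + e⁻ → Ag, so n(Ag) = 0.1523 mol
m(Ag) = 0.1523 × 107.87 = 16.4 g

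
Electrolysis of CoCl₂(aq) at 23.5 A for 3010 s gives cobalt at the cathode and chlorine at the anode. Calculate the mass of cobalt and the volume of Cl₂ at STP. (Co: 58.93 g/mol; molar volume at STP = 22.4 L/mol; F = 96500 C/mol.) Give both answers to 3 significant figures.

Q = 23.5 × 3010 = 70740 C; n(e⁻) = 70740 / 96500 = 0.7331 mol
Cathode: Co²⁺ + 2e⁻ → Co → n(Co) = 0.7331/2 = 0.3666 mol → 21.6 g
Anode: 2Cl⁻ → Cl₂ + 2e⁻ → n(Cl₂) = 0.7331/2 = 0.3666 mol → 8.21 L

21.6 g Co; 8.21 L Cl₂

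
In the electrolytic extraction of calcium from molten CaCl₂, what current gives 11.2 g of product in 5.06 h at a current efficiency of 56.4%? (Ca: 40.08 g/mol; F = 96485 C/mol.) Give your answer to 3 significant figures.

n(Ca) = 11.2 / 40.08 = 0.2794 mol
Ca²⁺ + 2e⁻ → Ca, so n(e⁻) = 2 × 0.2794 = 0.5588 mol
Q = 0.5588 × 96485 / 0.564 = 95600 C
I = Q / t = 95600 / 18216 s = 5.25 A

5.25 A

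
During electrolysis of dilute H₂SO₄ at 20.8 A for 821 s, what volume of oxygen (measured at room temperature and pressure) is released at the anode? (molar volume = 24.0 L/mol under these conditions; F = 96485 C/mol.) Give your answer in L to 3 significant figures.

1.06 L

Q = 20.8 A × 821 s = 17080 C
n(e⁻) = Q/F = 17080/96485 = 0.1770 mol
2H₂O → O₂ + 4H⁺ + 4e⁻, so n(O₂) = 0.1770 / 4 = 0.04425 mol
V = 0.04425 × 24.0 = 1.062 L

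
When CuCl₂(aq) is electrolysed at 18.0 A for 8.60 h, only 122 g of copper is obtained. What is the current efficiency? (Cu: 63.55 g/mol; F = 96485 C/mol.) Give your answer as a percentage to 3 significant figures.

66.5%

Q = 18.0 × 30960 = 5.573×10^5 C
n(e⁻) = 5.573×10^5 / 96485 = 5.776 mol
Cu²⁺ + 2e⁻ → Cu, so theoretical n(Cu) = 2.888 mol → 183.5 g
Efficiency = 122 / 183.5 = 0.6649 = 66.5%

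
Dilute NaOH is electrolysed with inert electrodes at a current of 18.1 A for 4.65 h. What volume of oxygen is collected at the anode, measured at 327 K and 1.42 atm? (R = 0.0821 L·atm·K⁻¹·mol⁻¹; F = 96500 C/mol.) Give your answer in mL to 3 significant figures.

Charge passed = 18.1 × 16740 = 3.030×10^5 C
n(e⁻) = Q/F = 3.030×10^5/96500 = 3.140 mol
2H₂O → O₂ + 4H⁺ + 4e⁻, so n(O₂) = 3.140 / 4 = 0.7850 mol
V = nRT/P = 0.7850 × 0.0821 × 327 / 1.42 = 14.84 L
= 14800 mL

14800 mL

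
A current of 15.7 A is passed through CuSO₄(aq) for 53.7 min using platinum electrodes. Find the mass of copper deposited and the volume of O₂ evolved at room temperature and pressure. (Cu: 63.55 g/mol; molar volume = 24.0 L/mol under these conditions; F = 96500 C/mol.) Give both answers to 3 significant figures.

Q = 15.7 × 3222 = 50590 C; n(e⁻) = 50590 / 96500 = 0.5242 mol
Cathode: Cu²⁺ + 2e⁻ → Cu → n(Cu) = 0.5242/2 = 0.2621 mol → 16.7 g
Anode: 2H₂O → O₂ + 4H⁺ + 4e⁻ → n(O₂) = 0.5242/4 = 0.1311 mol → 3.15 L

16.7 g Cu; 3.15 L O₂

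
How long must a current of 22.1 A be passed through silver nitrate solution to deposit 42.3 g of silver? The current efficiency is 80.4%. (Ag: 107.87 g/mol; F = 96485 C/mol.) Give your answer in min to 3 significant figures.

n(Ag) = 42.3 / 107.87 = 0.3921 mol
Ag⁺ + e⁻ → Ag, so n(e⁻) = 0.3921 mol
Q = 0.3921 × 96485 / 0.804 = 47050 C
t = Q / I = 47050 / 22.1 = 2129 s = 35.5 min

35.5 min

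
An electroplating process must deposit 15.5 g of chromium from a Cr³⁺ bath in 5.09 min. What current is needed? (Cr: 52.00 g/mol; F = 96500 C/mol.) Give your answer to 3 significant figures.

n(Cr) = 15.5 / 52.00 = 0.2981 mol
Cr³⁺ + 3e⁻ → Cr, so n(e⁻) = 3 × 0.2981 = 0.8943 mol
Q = 0.8943 × 96500 = 86300 C
I = Q / t = 86300 / 305.4 s = 283 A

283 A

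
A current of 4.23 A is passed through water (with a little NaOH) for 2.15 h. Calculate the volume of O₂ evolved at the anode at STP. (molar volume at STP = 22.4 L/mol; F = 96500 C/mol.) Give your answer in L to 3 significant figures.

Charge passed = 4.23 × 7740 = 32740 C
Moles of electrons = 32740 / 96500 = 0.3393 mol
2H₂O → O₂ + 4H⁺ + 4e⁻, so n(O₂) = 0.3393 / 4 = 0.08483 mol
V = 0.08483 × 22.4 = 1.900 L

1.90 L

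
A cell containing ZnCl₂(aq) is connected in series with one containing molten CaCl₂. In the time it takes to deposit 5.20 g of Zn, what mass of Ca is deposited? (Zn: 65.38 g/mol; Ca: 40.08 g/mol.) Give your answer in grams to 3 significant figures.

n(Zn) = 5.20 / 65.38 = 0.07954 mol
Zn²⁺ + 2e⁻ → Zn, so n(e⁻) = 2 × 0.07954 = 0.1591 mol
Since the cells are in series, n(e⁻) in the Ca cell is also 0.1591 mol.
Ca²⁺ + 2e⁻ → Ca, so n(Ca) = 0.1591 / 2 = 0.07955 mol
m(Ca) = 0.07955 × 40.08 = 3.19 g

3.19 g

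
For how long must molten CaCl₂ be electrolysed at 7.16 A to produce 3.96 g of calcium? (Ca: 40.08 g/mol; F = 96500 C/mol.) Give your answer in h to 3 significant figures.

n(Ca) = 3.96 / 40.08 = 0.09880 mol
Ca²⁺ + 2e⁻ → Ca, so n(e⁻) = 2 × 0.09880 = 0.1976 mol
Q = 0.1976 × 96500 = 19070 C
t = Q / I = 19070 / 7.16 = 2663 s = 0.740 h

0.740 h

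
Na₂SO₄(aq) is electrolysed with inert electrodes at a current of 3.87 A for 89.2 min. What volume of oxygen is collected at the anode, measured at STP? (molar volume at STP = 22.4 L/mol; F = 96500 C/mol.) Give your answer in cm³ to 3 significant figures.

1200 cm³

Charge passed = 3.87 × 5352 = 20710 C
n(e⁻) = 20710 / 96500 = 0.2146 mol
2H₂O → O₂ + 4H⁺ + 4e⁻, so n(O₂) = 0.2146 / 4 = 0.05365 mol
V = 0.05365 × 22.4 = 1.202 L
= 1200 cm³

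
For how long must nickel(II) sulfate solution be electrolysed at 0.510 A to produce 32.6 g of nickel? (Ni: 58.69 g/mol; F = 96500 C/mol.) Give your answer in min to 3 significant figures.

3500 min

n(Ni) = 32.6 / 58.69 = 0.5555 mol
Ni²⁺ + 2e⁻ → Ni, so n(e⁻) = 2 × 0.5555 = 1.111 mol
Q = 1.111 × 96500 = 1.072×10^5 C
t = Q / I = 1.072×10^5 / 0.510 = 2.102×10^5 s = 3500 min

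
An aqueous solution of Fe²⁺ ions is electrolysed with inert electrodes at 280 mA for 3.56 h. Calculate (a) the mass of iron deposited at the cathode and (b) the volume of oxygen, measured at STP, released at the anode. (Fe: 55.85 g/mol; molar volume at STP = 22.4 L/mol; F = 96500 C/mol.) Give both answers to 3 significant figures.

1.04 g Fe; 0.208 L O₂

Q = 0.280 × 12816 = 3588 C; n(e⁻) = 3588 / 96500 = 0.03718 mol
Cathode: Fe²⁺ + 2e⁻ → Fe → n(Fe) = 0.03718/2 = 0.01859 mol → 1.04 g
Anode: 2H₂O → O₂ + 4H⁺ + 4e⁻ → n(O₂) = 0.03718/4 = 0.009295 mol → 0.208 L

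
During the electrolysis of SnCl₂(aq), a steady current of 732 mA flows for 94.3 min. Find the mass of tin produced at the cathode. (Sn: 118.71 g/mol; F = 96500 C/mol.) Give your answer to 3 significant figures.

2.55 g

Q = It = 0.732 × 5658 = 4142 C
Moles of electrons = 4142 / 96500 = 0.04292 mol
Sn²⁺ + 2e⁻ → Sn, so n(Sn) = 0.04292 / 2 = 0.02146 mol
m = 0.02146 × 118.71 = 2.55 g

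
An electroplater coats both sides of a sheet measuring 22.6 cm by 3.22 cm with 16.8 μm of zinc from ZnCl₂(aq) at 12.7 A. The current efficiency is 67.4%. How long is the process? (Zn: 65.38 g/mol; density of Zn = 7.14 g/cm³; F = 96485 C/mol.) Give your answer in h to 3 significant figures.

0.167 h

Plated area = 2 × 22.6 × 3.22 = 145.5 cm²
Volume = 145.5 × 16.8×10⁻⁴ cm = 0.2444 cm³
m(Zn) = 0.2444 × 7.14 = 1.745 g
n(Zn) = 1.745 / 65.38 = 0.02669 mol; n(e⁻) = 2 × 0.02669 = 0.05338 mol
Q = 0.05338 × 96485 / 0.674 = 7641 C
t = 7641 / 12.7 = 601.7 s = 0.167 h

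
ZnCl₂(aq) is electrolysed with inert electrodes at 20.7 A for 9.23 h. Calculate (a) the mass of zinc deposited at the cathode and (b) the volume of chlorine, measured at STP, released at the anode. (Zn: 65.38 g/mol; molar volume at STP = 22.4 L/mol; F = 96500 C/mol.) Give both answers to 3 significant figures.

233 g Zn; 79.8 L Cl₂

Q = 20.7 × 33228 = 6.878×10^5 C; n(e⁻) = 6.878×10^5 / 96500 = 7.127 mol
Cathode: Zn²⁺ + 2e⁻ → Zn → n(Zn) = 7.127/2 = 3.564 mol → 233 g
Anode: 2Cl⁻ → Cl₂ + 2e⁻ → n(Cl₂) = 7.127/2 = 3.564 mol → 79.8 L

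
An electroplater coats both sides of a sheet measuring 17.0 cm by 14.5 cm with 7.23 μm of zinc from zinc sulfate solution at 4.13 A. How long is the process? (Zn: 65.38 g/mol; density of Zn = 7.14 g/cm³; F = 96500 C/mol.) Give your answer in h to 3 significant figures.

0.505 h

Plated area = 2 × 17.0 × 14.5 = 493.0 cm²
Volume = 493.0 × 7.23×10⁻⁴ cm = 0.3564 cm³
m(Zn) = 0.3564 × 7.14 = 2.545 g
n(Zn) = 2.545 / 65.38 = 0.03893 mol; n(e⁻) = 2 × 0.03893 = 0.07786 mol
Q = 0.07786 × 96500 = 7513 C
t = 7513 / 4.13 = 1819 s = 0.505 h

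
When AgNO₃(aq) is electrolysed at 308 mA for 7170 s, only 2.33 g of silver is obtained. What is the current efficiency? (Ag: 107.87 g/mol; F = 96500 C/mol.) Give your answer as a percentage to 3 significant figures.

Q = 0.308 × 7170 = 2208 C
n(e⁻) = 2208 / 96500 = 0.02288 mol
Ag⁺ + e⁻ → Ag, so theoretical n(Ag) = 0.02288 mol → 2.468 g
Efficiency = 2.33 / 2.468 = 0.9441 = 94.4%

94.4%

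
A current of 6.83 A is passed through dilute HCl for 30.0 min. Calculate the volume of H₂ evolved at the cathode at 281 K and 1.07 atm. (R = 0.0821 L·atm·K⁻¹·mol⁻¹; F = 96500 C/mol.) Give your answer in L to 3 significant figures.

1.37 L

Q = It = 6.83 × 1800 = 12290 C
n(e⁻) = 12290 / 96500 = 0.1274 mol
2H⁺ + 2e⁻ → H₂, so n(H₂) = 0.1274 / 2 = 0.06370 mol
V = nRT/P = 0.06370 × 0.0821 × 281 / 1.07 = 1.373 L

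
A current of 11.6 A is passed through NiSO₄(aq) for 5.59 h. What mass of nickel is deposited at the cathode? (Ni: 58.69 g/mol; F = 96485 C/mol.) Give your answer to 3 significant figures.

71.0 g

Q = It = 11.6 × 20124 = 2.334×10^5 C
Moles of electrons = 2.334×10^5 / 96485 = 2.419 mol
Ni²⁺ + 2e⁻ → Ni, so n(Ni) = 2.419 / 2 = 1.210 mol
m = 1.210 × 58.69 = 71.0 g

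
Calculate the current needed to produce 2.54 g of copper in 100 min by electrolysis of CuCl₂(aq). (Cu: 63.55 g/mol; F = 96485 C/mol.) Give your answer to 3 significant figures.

n(Cu) = 2.54 / 63.55 = 0.03997 mol
Cu²⁺ + 2e⁻ → Cu, so n(e⁻) = 2 × 0.03997 = 0.07994 mol
Q = 0.07994 × 96485 = 7713 C
I = Q / t = 7713 / 6000 s = 1.29 A

1.29 A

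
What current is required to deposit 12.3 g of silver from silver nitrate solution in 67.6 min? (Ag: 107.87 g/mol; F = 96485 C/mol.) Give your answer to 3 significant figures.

2.71 A

n(Ag) = 12.3 / 107.87 = 0.1140 mol
Ag⁺ + e⁻ → Ag, so n(e⁻) = 0.1140 mol
Q = 0.1140 × 96485 = 11000 C
I = Q / t = 11000 / 4056 s = 2.71 A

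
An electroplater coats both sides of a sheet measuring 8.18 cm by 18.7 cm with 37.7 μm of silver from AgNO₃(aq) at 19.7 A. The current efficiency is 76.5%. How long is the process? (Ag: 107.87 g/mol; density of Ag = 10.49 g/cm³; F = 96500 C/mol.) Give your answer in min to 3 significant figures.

Plated area = 2 × 8.18 × 18.7 = 305.9 cm²
Volume = 305.9 × 37.7×10⁻⁴ cm = 1.153 cm³
m(Ag) = 1.153 × 10.49 = 12.09 g
n(Ag) = 12.09 / 107.87 = 0.1121 mol; n(e⁻) = 0.1121 mol
Q = 0.1121 × 96500 / 0.765 = 14140 C
t = 14140 / 19.7 = 717.8 s = 12.0 min

12.0 min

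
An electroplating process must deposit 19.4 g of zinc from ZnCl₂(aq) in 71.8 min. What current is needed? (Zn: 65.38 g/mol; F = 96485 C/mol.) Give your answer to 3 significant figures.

n(Zn) = 19.4 / 65.38 = 0.2967 mol
Zn²⁺ + 2e⁻ → Zn, so n(e⁻) = 2 × 0.2967 = 0.5934 mol
Q = 0.5934 × 96485 = 57250 C
I = Q / t = 57250 / 4308 s = 13.3 A

13.3 A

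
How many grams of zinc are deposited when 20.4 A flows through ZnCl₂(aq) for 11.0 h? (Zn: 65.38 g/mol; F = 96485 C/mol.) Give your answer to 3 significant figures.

Q = 20.4 A × 39600 s = 8.078×10^5 C
Moles of electrons = 8.078×10^5 / 96485 = 8.372 mol
Zn²⁺ + 2e⁻ → Zn, so n(Zn) = 8.372 / 2 = 4.186 mol
m = 4.186 × 65.38 = 274 g

274 g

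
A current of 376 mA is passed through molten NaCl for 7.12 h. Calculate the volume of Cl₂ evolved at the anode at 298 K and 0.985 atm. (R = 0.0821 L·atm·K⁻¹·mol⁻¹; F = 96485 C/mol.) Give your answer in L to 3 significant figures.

1.24 L

Charge passed = 0.376 × 25632 = 9638 C
n(e⁻) = 9638 / 96485 = 0.09989 mol
2Cl⁻ → Cl₂ + 2e⁻, so n(Cl₂) = 0.09989 / 2 = 0.04995 mol
V = nRT/P = 0.04995 × 0.0821 × 298 / 0.985 = 1.241 L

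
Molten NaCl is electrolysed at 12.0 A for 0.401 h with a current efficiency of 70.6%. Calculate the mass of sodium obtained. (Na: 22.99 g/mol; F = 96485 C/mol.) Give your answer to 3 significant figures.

Q = 12.0 × 1443.6 = 17320 C
n(e⁻) = 17320 / 96485 = 0.1795 mol
Na⁺ + e⁻ → Na, so theoretical m(Na) = 0.1795 × 22.99 = 4.127 g
Actual mass = 70.6% × 4.127 = 2.91 g

2.91 g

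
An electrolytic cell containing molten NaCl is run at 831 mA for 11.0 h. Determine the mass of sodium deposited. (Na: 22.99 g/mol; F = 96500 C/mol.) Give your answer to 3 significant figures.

Q = It = 0.831 × 39600 = 32910 C
n(e⁻) = Q/F = 32910/96500 = 0.3410 mol
Na⁺ + e⁻ → Na, so n(Na) = 0.3410 mol
m = 0.3410 × 22.99 = 7.84 g

7.84 g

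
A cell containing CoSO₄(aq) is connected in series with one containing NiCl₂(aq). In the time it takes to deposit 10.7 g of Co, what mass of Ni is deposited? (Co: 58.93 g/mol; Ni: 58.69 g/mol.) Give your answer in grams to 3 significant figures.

n(Co) = 10.7 / 58.93 = 0.1816 mol
Co²⁺ + 2e⁻ → Co, so n(e⁻) = 2 × 0.1816 = 0.3632 mol
Since the cells are in series, n(e⁻) in the Ni cell is also 0.3632 mol.
Ni²⁺ + 2e⁻ → Ni, so n(Ni) = 0.3632 / 2 = 0.1816 mol
m(Ni) = 0.1816 × 58.69 = 10.7 g

10.7 g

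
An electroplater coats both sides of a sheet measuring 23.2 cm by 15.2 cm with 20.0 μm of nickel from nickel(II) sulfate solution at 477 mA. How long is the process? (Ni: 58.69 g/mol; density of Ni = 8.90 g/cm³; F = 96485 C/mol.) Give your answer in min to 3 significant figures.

1440 min

Plated area = 2 × 23.2 × 15.2 = 705.3 cm²
Volume = 705.3 × 20.0×10⁻⁴ cm = 1.411 cm³
m(Ni) = 1.411 × 8.90 = 12.56 g
n(Ni) = 12.56 / 58.69 = 0.2140 mol; n(e⁻) = 2 × 0.2140 = 0.4280 mol
Q = 0.4280 × 96485 = 41300 C
t = 41300 / 0.477 = 86580 s = 1440 min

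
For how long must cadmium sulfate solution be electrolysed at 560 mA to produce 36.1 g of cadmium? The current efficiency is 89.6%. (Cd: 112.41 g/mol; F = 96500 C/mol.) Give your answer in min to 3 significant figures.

n(Cd) = 36.1 / 112.41 = 0.3211 mol
Cd²⁺ + 2e⁻ → Cd, so n(e⁻) = 2 × 0.3211 = 0.6422 mol
Q = 0.6422 × 96500 / 0.896 = 69170 C
t = Q / I = 69170 / 0.560 = 1.235×10^5 s = 2060 min

2060 min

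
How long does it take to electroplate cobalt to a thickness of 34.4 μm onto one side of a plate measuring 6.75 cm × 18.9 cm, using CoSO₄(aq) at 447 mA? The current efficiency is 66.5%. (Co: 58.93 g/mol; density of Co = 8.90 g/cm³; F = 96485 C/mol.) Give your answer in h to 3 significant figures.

Plated area = 6.75 × 18.9 = 127.6 cm²
Volume = 127.6 × 34.4×10⁻⁴ cm = 0.4389 cm³
m(Co) = 0.4389 × 8.90 = 3.906 g
n(Co) = 3.906 / 58.93 = 0.06628 mol; n(e⁻) = 2 × 0.06628 = 0.1326 mol
Q = 0.1326 × 96485 / 0.665 = 19240 C
t = 19240 / 0.447 = 43040 s = 12.0 h

12.0 h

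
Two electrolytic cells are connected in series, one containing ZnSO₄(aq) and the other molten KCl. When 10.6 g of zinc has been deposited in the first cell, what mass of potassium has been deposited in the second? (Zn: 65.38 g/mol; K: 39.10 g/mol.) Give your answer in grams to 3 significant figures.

12.7 g

n(Zn) = 10.6 / 65.38 = 0.1621 mol
Zn²⁺ + 2e⁻ → Zn, so n(e⁻) = 2 × 0.1621 = 0.3242 mol
The cells are in series, so the same charge (and hence the same n(e⁻) = 0.3242 mol) passes through both.
K⁺ + e⁻ → K, so n(K) = 0.3242 mol
m(K) = 0.3242 × 39.10 = 12.7 g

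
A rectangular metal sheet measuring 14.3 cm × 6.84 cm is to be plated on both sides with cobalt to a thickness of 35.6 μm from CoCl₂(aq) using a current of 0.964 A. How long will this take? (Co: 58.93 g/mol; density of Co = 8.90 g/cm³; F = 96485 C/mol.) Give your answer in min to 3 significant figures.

351 min

Plated area = 2 × 14.3 × 6.84 = 195.6 cm²
Volume = 195.6 × 35.6×10⁻⁴ cm = 0.6963 cm³
m(Co) = 0.6963 × 8.90 = 6.197 g
n(Co) = 6.197 / 58.93 = 0.1052 mol; n(e⁻) = 2 × 0.1052 = 0.2104 mol
Q = 0.2104 × 96485 = 20300 C
t = 20300 / 0.964 = 21060 s = 351 min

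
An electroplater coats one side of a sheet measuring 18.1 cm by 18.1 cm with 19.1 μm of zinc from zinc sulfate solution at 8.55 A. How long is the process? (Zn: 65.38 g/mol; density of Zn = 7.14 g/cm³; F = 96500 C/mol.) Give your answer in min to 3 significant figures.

Plated area = 18.1 × 18.1 = 327.6 cm²
Volume = 327.6 × 19.1×10⁻⁴ cm = 0.6257 cm³
m(Zn) = 0.6257 × 7.14 = 4.467 g
n(Zn) = 4.467 / 65.38 = 0.06832 mol; n(e⁻) = 2 × 0.06832 = 0.1366 mol
Q = 0.1366 × 96500 = 13180 C
t = 13180 / 8.55 = 1542 s = 25.7 min

25.7 min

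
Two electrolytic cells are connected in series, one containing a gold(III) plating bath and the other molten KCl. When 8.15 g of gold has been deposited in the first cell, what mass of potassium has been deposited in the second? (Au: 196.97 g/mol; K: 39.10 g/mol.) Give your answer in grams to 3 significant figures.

n(Au) = 8.15 / 196.97 = 0.04138 mol
Au³⁺ + 3e⁻ → Au, so n(e⁻) = 3 × 0.04138 = 0.1241 mol
Same current for the same time ⇒ same n(e⁻) = 0.1241 mol in both cells.
K⁺ + e⁻ → K, so n(K) = 0.1241 mol
m(K) = 0.1241 × 39.10 = 4.85 g

4.85 g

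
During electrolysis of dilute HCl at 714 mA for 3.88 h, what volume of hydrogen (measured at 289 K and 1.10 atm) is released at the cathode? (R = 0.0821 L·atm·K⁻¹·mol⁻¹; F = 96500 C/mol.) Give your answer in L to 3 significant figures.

1.11 L

Charge passed = 0.714 × 13968 = 9973 C
n(e⁻) = Q/F = 9973/96500 = 0.1033 mol
2H⁺ + 2e⁻ → H₂, so n(H₂) = 0.1033 / 2 = 0.05165 mol
V = nRT/P = 0.05165 × 0.0821 × 289 / 1.10 = 1.114 L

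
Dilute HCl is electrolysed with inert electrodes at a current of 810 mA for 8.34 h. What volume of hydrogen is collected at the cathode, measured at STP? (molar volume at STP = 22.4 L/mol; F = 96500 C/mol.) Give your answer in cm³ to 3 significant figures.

2820 cm³

Q = It = 0.810 × 30024 = 24320 C
n(e⁻) = Q/F = 24320/96500 = 0.2520 mol
2H⁺ + 2e⁻ → H₂, so n(H₂) = 0.2520 / 2 = 0.1260 mol
V = 0.1260 × 22.4 = 2.822 L
= 2820 cm³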